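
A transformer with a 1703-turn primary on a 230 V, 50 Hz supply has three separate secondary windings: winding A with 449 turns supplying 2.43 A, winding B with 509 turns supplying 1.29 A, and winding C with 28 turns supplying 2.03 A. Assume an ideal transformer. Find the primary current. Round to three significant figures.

V_A = 230 × 449/1703 = 60.640 V; V_B = 230 × 509/1703 = 68.743 V; V_C = 230 × 28/1703 = 3.7816 V.
P_out = V_A I_A + V_B I_B + V_C I_C = 60.640×2.43 + 68.743×1.29 + 3.7816×2.03 = 147.36 + 88.679 + 7.6766 = 243.71 W.
Ideal ⇒ P_in = P_out, so I_p = P_out/V_p = 243.71/230 = 1.06 A.

I_p ≈ 1.06 A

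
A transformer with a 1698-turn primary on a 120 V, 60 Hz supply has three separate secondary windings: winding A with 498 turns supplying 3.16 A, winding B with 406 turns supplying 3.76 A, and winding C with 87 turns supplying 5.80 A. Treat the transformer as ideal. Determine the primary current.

V_A = 120 × 498/1698 = 35.194 V; V_B = 120 × 406/1698 = 28.693 V; V_C = 120 × 87/1698 = 6.1484 V.
P_out = V_A I_A + V_B I_B + V_C I_C = 35.194×3.16 + 28.693×3.76 + 6.1484×5.80 = 111.21 + 107.88 + 35.661 = 254.76 W.
Ideal ⇒ P_in = P_out, so I_p = P_out/V_p = 254.76/120 = 2.12 A.

I_p ≈ 2.12 A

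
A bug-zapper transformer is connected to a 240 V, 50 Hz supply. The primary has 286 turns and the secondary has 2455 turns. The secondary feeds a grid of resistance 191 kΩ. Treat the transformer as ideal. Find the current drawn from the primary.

V_s = V_p × N_s/N_p = 240 × 2455/286 = 2060.1 V.
I_s = V_s/R = 2060.1/191000 = 0.010786 A.
For an ideal transformer I_p N_p = I_s N_s, so I_p = 0.010786 × 2455/286 = 0.0926 A.

I_p ≈ 0.0926 A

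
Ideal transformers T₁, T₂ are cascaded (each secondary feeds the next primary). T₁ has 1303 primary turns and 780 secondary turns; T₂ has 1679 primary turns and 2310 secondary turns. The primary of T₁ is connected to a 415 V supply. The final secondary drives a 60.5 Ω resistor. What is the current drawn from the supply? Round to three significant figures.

After T₁: V = 415.00 × 780/1303 = 248.43 V.
After T₂: V = 248.43 × 2310/1679 = 341.79 V.
I_load = 341.79/60.5 = 5.6494 A, so P_out = 341.79 × 5.6494 = 1930.9 W.
All ideal ⇒ P_in = P_out, so I_supply = 1930.9/415 = 4.65 A.

I_supply ≈ 4.65 A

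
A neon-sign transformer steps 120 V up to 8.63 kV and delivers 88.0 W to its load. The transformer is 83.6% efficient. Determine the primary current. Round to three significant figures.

I_p ≈ 0.877 A

P_in = P_out/η = 88.0/0.836 = 105.26 W.
I_p = P_in/V_p = 105.26/120 = 0.877 A.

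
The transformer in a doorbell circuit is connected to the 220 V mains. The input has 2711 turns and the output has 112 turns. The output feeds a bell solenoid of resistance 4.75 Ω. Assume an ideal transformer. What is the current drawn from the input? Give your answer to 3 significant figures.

I_in ≈ 0.0791 A

V_out = V_in × N_out/N_in = 220 × 112/2711 = 9.0889 V.
I_out = V_out/R = 9.0889/4.75 = 1.9135 A.
For an ideal transformer I_in N_in = I_out N_out, so I_in = 1.9135 × 112/2711 = 0.0791 A.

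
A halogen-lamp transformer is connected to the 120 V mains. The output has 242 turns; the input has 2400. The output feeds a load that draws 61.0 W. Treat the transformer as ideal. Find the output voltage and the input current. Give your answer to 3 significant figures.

V_out = V_in × N_out/N_in = 120 × 242/2400 = 12.100 V.
I_out = P/V_out = 61.0/12.100 = 5.0413 A.
I_in = I_out × N_out/N_in = 5.0413 × 242/2400 = 0.508 A.

V_out ≈ 12.1 V, I_in ≈ 0.508 A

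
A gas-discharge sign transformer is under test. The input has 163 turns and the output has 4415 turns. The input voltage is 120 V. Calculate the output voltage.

V_out ≈ 3250 V

V_out/V_in = N_out/N_in, so V_out = 120 × 4415/163 = 3250 V.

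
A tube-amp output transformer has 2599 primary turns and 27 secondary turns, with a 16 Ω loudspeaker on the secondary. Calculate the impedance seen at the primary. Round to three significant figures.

Z_p ≈ 148000 Ω

Z_p = (N_p/N_s)² × Z_s = (2599/27)² × 16 = 148000 Ω.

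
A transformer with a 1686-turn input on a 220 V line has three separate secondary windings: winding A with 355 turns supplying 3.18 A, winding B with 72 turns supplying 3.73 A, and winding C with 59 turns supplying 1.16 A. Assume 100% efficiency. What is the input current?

V_A = 220 × 355/1686 = 46.323 V; V_B = 220 × 72/1686 = 9.3950 V; V_C = 220 × 59/1686 = 7.6987 V.
P_out = V_A I_A + V_B I_B + V_C I_C = 46.323×3.18 + 9.3950×3.73 + 7.6987×1.16 = 147.31 + 35.043 + 8.9305 = 191.28 W.
Ideal ⇒ P_in = P_out, so I_in = P_out/V_in = 191.28/220 = 0.869 A.

I_in ≈ 0.869 A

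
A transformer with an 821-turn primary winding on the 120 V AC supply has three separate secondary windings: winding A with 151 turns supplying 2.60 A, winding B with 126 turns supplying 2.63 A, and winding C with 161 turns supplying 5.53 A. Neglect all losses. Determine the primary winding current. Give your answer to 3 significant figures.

I_p ≈ 1.97 A

V_A = 120 × 151/821 = 22.071 V; V_B = 120 × 126/821 = 18.417 V; V_C = 120 × 161/821 = 23.532 V.
P_out = V_A I_A + V_B I_B + V_C I_C = 22.071×2.60 + 18.417×2.63 + 23.532×5.53 = 57.384 + 48.436 + 130.13 = 235.95 W.
Ideal ⇒ P_in = P_out, so I_p = P_out/V_p = 235.95/120 = 1.97 A.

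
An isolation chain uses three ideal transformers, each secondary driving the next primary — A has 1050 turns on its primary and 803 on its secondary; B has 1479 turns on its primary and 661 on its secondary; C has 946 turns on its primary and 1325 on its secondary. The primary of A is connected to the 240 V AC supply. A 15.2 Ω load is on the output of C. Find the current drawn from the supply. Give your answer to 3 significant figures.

I_supply ≈ 3.62 A

After A: V = 240.00 × 803/1050 = 183.54 V.
After B: V = 183.54 × 661/1479 = 82.030 V.
After C: V = 82.030 × 1325/946 = 114.89 V.
I_load = 114.89/15.2 = 7.5588 A, so P_out = 114.89 × 7.5588 = 868.46 W.
All ideal ⇒ P_in = P_out, so I_supply = 868.46/240 = 3.62 A.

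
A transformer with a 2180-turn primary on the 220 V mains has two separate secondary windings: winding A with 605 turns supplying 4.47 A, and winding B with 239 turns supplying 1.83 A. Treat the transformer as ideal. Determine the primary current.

I_p ≈ 1.44 A

V_A = 220 × 605/2180 = 61.055 V; V_B = 220 × 239/2180 = 24.119 V.
P_out = V_A I_A + V_B I_B = 61.055×4.47 + 24.119×1.83 = 272.92 + 44.138 = 317.05 W.
Ideal ⇒ P_in = P_out, so I_p = P_out/V_p = 317.05/220 = 1.44 A.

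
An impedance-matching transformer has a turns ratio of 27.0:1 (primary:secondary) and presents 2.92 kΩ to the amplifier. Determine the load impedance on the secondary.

Z_s = Z_p/(N_p/N_s)² = 2920/27.0² = 4.01 Ω.

Z_s ≈ 4.01 Ω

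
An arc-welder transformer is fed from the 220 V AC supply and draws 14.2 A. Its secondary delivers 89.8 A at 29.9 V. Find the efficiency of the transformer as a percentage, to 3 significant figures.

η ≈ 85.9%

P_in = 220 × 14.2 = 3124.00 W.
P_out = 29.9 × 89.8 = 2685.02 W.
η = P_out/P_in = 2685.02/3124.00 = 0.859.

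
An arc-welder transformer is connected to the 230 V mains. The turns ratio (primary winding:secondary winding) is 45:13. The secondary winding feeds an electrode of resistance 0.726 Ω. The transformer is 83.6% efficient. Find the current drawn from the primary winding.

V_s = 230 × 13/45 = 66.444 V.
I_s = V_s/R = 66.444/0.726 = 91.521 A.
P_out = V_s I_s = 66.444 × 91.521 = 6081.1 W.
P_in = P_out/η = 6081.1/0.836 = 7274.0 W.
I_p = P_in/V_p = 7274.0/230 = 31.6 A.

I_p ≈ 31.6 A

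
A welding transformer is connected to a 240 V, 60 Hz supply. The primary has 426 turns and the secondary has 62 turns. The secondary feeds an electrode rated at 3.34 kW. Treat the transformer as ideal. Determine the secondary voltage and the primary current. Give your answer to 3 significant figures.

V_s ≈ 34.9 V, I_p ≈ 13.9 A

V_s = V_p × N_s/N_p = 240 × 62/426 = 34.930 V.
I_s = P/V_s = 3340/34.930 = 95.621 A.
I_p = I_s × N_s/N_p = 95.621 × 62/426 = 13.9 A.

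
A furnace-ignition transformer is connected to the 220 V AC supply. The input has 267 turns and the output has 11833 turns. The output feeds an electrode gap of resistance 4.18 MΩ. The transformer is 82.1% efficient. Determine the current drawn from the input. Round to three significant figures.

I_in ≈ 0.126 A

V_out = 220 × 11833/267 = 9750.0 V.
I_out = V_out/R = 9750.0/(4.18×10^6) = 0.0023325 A.
P_out = V_out I_out = 9750.0 × 0.0023325 = 22.742 W.
P_in = P_out/η = 22.742/0.821 = 27.701 W.
I_in = P_in/V_in = 27.701/220 = 0.126 A.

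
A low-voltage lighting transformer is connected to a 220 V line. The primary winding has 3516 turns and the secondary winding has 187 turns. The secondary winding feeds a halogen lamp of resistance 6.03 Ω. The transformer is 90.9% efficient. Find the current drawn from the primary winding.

V_s = 220 × 187/3516 = 11.701 V.
I_s = V_s/R = 11.701/6.03 = 1.9404 A.
P_out = V_s I_s = 11.701 × 1.9404 = 22.705 W.
P_in = P_out/η = 22.705/0.909 = 24.978 W.
I_p = P_in/V_p = 24.978/220 = 0.114 A.

I_p ≈ 0.114 A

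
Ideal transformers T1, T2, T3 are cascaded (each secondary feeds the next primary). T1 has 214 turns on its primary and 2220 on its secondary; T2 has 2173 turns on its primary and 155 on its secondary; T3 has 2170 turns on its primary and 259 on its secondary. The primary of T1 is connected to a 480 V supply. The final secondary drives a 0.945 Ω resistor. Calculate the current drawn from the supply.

After T1: V = 480.00 × 2220/214 = 4979.4 V.
After T2: V = 4979.4 × 155/2173 = 355.18 V.
After T3: V = 355.18 × 259/2170 = 42.393 V.
I_load = 42.393/0.945 = 44.860 A, so P_out = 42.393 × 44.860 = 1901.7 W.
All ideal ⇒ P_in = P_out, so I_supply = 1901.7/480 = 3.96 A.

I_supply ≈ 3.96 A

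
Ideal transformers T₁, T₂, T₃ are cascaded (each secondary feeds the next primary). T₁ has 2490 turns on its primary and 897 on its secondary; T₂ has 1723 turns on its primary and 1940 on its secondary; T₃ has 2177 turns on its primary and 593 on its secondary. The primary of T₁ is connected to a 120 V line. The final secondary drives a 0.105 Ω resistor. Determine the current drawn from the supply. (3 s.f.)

After T₁: V = 120.00 × 897/2490 = 43.229 V.
After T₂: V = 43.229 × 1940/1723 = 48.673 V.
After T₃: V = 48.673 × 593/2177 = 13.258 V.
I_load = 13.258/0.105 = 126.27 A, so P_out = 13.258 × 126.27 = 1674.1 W.
All ideal ⇒ P_in = P_out, so I_supply = 1674.1/120 = 14.0 A.

I_supply ≈ 14.0 A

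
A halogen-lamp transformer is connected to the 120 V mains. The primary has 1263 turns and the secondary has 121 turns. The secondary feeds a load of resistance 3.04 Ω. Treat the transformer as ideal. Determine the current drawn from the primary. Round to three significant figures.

I_p ≈ 0.362 A

V_s = V_p × N_s/N_p = 120 × 121/1263 = 11.496 V.
I_s = V_s/R = 11.496/3.04 = 3.7817 A.
For an ideal transformer I_p N_p = I_s N_s, so I_p = 3.7817 × 121/1263 = 0.362 A.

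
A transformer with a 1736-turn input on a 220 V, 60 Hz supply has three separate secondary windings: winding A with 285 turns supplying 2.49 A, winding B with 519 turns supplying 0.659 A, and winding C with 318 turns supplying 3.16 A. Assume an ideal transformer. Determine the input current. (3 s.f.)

I_in ≈ 1.18 A

V_A = 220 × 285/1736 = 36.118 V; V_B = 220 × 519/1736 = 65.772 V; V_C = 220 × 318/1736 = 40.300 V.
P_out = V_A I_A + V_B I_B + V_C I_C = 36.118×2.49 + 65.772×0.659 + 40.300×3.16 = 89.933 + 43.344 + 127.35 = 260.62 W.
Ideal ⇒ P_in = P_out, so I_in = P_out/V_in = 260.62/220 = 1.18 A.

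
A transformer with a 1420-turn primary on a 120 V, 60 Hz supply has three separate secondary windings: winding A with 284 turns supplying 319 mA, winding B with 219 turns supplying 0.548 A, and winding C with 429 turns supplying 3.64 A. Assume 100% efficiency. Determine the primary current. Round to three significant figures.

I_p ≈ 1.25 A

V_A = 120 × 284/1420 = 24.000 V; V_B = 120 × 219/1420 = 18.507 V; V_C = 120 × 429/1420 = 36.254 V.
P_out = V_A I_A + V_B I_B + V_C I_C = 24.000×0.319 + 18.507×0.548 + 36.254×3.64 = 7.6560 + 10.142 + 131.96 = 149.76 W.
Ideal ⇒ P_in = P_out, so I_p = P_out/V_p = 149.76/120 = 1.25 A.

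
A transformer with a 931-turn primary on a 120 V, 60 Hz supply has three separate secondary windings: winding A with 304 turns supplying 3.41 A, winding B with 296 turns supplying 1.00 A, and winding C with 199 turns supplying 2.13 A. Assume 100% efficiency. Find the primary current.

V_A = 120 × 304/931 = 39.184 V; V_B = 120 × 296/931 = 38.153 V; V_C = 120 × 199/931 = 25.650 V.
P_out = V_A I_A + V_B I_B + V_C I_C = 39.184×3.41 + 38.153×1.00 + 25.650×2.13 = 133.62 + 38.153 + 54.634 = 226.40 W.
Ideal ⇒ P_in = P_out, so I_p = P_out/V_p = 226.40/120 = 1.89 A.

I_p ≈ 1.89 A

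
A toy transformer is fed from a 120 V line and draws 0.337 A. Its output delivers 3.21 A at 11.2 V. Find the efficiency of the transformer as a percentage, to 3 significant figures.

η ≈ 88.9%

P_in = 120 × 0.337 = 40.4400 W.
P_out = 11.2 × 3.21 = 35.9520 W.
η = P_out/P_in = 35.9520/40.4400 = 0.889.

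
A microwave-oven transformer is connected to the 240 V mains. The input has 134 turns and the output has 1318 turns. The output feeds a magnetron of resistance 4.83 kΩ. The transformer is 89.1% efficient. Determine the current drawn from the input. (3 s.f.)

I_in ≈ 5.40 A

V_out = 240 × 1318/134 = 2360.6 V.
I_out = V_out/R = 2360.6/4830 = 0.48874 A.
P_out = V_out I_out = 2360.6 × 0.48874 = 1153.7 W.
P_in = P_out/η = 1153.7/0.891 = 1294.8 W.
I_in = P_in/V_in = 1294.8/240 = 5.40 A.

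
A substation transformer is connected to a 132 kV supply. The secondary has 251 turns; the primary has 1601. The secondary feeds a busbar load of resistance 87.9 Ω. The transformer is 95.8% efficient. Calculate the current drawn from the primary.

I_p ≈ 38.5 A

V_s = 132000 × 251/1601 = 20695 V.
I_s = V_s/R = 20695/87.9 = 235.43 A.
P_out = V_s I_s = 20695 × 235.43 = 4.8722×10^6 W.
P_in = P_out/η = 4.8722×10^6/0.958 = 5.0858×10^6 W.
I_p = P_in/V_p = 5.0858×10^6/132000 = 38.5 A.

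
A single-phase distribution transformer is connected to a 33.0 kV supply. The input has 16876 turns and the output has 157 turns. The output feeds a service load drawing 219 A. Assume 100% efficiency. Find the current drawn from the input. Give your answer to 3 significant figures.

For an ideal transformer I_in N_in = I_out N_out, so I_in = 219 × 157/16876 = 2.04 A.

I_in ≈ 2.04 A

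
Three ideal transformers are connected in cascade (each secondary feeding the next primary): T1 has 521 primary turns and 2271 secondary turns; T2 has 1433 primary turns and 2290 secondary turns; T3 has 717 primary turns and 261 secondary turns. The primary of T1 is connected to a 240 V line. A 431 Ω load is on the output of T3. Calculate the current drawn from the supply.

Secondary of T1: V = 240.00 × 2271/521 = 1046.1 V.
Secondary of T2: V = 1046.1 × 2290/1433 = 1671.8 V.
Secondary of T3: V = 1671.8 × 261/717 = 608.56 V.
I_load = 608.56/431 = 1.4120 A, so P_out = 608.56 × 1.4120 = 859.26 W.
All ideal ⇒ P_in = P_out, so I_supply = 859.26/240 = 3.58 A.

I_supply ≈ 3.58 A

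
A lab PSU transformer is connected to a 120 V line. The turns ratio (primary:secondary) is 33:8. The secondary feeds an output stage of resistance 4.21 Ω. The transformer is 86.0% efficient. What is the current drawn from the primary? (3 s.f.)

V_s = 120 × 8/33 = 29.091 V.
I_s = V_s/R = 29.091/4.21 = 6.9100 A.
P_out = V_s I_s = 29.091 × 6.9100 = 201.02 W.
P_in = P_out/η = 201.02/0.860 = 233.74 W.
I_p = P_in/V_p = 233.74/120 = 1.95 A.

I_p ≈ 1.95 A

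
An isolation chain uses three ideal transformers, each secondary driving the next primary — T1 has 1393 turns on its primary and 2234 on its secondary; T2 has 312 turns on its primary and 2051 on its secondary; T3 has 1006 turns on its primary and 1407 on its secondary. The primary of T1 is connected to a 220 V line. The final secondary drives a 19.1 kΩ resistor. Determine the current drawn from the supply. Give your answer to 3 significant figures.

I_supply ≈ 2.50 A

After T1: V = 220.00 × 2234/1393 = 352.82 V.
After T2: V = 352.82 × 2051/312 = 2319.3 V.
After T3: V = 2319.3 × 1407/1006 = 3243.9 V.
I_load = 3243.9/19100 = 0.16984 A, so P_out = 3243.9 × 0.16984 = 550.92 W.
All ideal ⇒ P_in = P_out, so I_supply = 550.92/220 = 2.50 A.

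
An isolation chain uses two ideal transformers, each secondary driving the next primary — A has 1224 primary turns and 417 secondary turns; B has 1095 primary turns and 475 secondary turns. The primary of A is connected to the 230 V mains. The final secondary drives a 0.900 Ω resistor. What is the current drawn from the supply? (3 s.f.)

Secondary of A: V = 230.00 × 417/1224 = 78.358 V.
Secondary of B: V = 78.358 × 475/1095 = 33.991 V.
I_load = 33.991/0.900 = 37.768 A, so P_out = 33.991 × 37.768 = 1283.8 W.
All ideal ⇒ P_in = P_out, so I_supply = 1283.8/230 = 5.58 A.

I_supply ≈ 5.58 A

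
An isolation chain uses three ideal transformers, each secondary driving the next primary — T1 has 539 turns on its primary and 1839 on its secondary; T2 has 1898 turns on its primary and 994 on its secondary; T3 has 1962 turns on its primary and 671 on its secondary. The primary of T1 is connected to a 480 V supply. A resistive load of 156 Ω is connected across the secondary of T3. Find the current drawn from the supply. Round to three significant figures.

I_supply ≈ 1.15 A

Secondary of T1: V = 480.00 × 1839/539 = 1637.7 V.
Secondary of T2: V = 1637.7 × 994/1898 = 857.68 V.
Secondary of T3: V = 857.68 × 671/1962 = 293.32 V.
I_load = 293.32/156 = 1.8803 A, so P_out = 293.32 × 1.8803 = 551.53 W.
All ideal ⇒ P_in = P_out, so I_supply = 551.53/480 = 1.15 A.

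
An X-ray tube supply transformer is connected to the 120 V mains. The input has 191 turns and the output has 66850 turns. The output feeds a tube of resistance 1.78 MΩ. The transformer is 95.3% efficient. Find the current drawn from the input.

I_in ≈ 8.67 A

V_out = 120 × 66850/191 = 42000 V.
I_out = V_out/R = 42000/(1.78×10^6) = 0.023596 A.
P_out = V_out I_out = 42000 × 0.023596 = 991.01 W.
P_in = P_out/η = 991.01/0.953 = 1039.9 W.
I_in = P_in/V_in = 1039.9/120 = 8.67 A.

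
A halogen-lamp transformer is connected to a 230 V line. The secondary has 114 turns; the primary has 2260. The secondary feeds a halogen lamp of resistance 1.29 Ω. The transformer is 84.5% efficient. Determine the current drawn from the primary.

I_p ≈ 0.537 A

V_s = 230 × 114/2260 = 11.602 V.
I_s = V_s/R = 11.602/1.29 = 8.9936 A.
P_out = V_s I_s = 11.602 × 8.9936 = 104.34 W.
P_in = P_out/η = 104.34/0.845 = 123.48 W.
I_p = P_in/V_p = 123.48/230 = 0.537 A.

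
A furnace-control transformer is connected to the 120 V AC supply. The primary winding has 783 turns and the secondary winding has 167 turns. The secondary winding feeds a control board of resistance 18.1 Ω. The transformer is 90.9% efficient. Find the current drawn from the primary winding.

V_s = 120 × 167/783 = 25.594 V.
I_s = V_s/R = 25.594/18.1 = 1.4140 A.
P_out = V_s I_s = 25.594 × 1.4140 = 36.190 W.
P_in = P_out/η = 36.190/0.909 = 39.813 W.
I_p = P_in/V_p = 39.813/120 = 0.332 A.

I_p ≈ 0.332 A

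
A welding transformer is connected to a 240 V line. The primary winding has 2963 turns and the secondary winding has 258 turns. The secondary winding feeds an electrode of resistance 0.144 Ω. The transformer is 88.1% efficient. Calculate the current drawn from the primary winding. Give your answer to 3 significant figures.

I_p ≈ 14.3 A

V_s = 240 × 258/2963 = 20.898 V.
I_s = V_s/R = 20.898/0.144 = 145.12 A.
P_out = V_s I_s = 20.898 × 145.12 = 3032.7 W.
P_in = P_out/η = 3032.7/0.881 = 3442.4 W.
I_p = P_in/V_p = 3442.4/240 = 14.3 A.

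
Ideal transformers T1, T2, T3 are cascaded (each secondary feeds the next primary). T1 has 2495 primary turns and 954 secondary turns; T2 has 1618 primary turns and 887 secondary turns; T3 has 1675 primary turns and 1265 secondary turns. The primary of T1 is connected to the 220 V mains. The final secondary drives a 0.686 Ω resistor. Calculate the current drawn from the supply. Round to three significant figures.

Secondary of T1: V = 220.00 × 954/2495 = 84.120 V.
Secondary of T2: V = 84.120 × 887/1618 = 46.115 V.
Secondary of T3: V = 46.115 × 1265/1675 = 34.827 V.
I_load = 34.827/0.686 = 50.769 A, so P_out = 34.827 × 50.769 = 1768.1 W.
All ideal ⇒ P_in = P_out, so I_supply = 1768.1/220 = 8.04 A.

I_supply ≈ 8.04 A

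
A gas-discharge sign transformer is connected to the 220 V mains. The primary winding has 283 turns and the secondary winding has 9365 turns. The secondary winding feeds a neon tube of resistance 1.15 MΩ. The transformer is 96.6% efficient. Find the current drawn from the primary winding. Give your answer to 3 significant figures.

I_p ≈ 0.217 A

V_s = 220 × 9365/283 = 7280.2 V.
I_s = V_s/R = 7280.2/(1.15×10^6) = 0.0063306 A.
P_out = V_s I_s = 7280.2 × 0.0063306 = 46.088 W.
P_in = P_out/η = 46.088/0.966 = 47.710 W.
I_p = P_in/V_p = 47.710/220 = 0.217 A.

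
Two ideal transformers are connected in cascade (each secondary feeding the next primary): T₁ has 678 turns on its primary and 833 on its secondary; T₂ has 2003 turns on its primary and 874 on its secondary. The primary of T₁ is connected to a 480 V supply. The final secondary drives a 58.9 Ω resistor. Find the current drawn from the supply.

I_supply ≈ 2.34 A

After T₁: V = 480.00 × 833/678 = 589.73 V.
After T₂: V = 589.73 × 874/2003 = 257.33 V.
I_load = 257.33/58.9 = 4.3689 A, so P_out = 257.33 × 4.3689 = 1124.2 W.
All ideal ⇒ P_in = P_out, so I_supply = 1124.2/480 = 2.34 A.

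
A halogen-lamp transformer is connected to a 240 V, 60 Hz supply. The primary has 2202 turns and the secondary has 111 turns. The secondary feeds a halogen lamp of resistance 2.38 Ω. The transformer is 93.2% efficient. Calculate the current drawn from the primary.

I_p ≈ 0.275 A

V_s = 240 × 111/2202 = 12.098 V.
I_s = V_s/R = 12.098/2.38 = 5.0832 A.
P_out = V_s I_s = 12.098 × 5.0832 = 61.497 W.
P_in = P_out/η = 61.497/0.932 = 65.984 W.
I_p = P_in/V_p = 65.984/240 = 0.275 A.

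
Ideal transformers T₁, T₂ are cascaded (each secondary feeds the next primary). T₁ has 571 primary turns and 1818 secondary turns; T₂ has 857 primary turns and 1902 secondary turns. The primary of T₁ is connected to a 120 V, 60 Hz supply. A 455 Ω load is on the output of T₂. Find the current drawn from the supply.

Secondary of T₁: V = 120.00 × 1818/571 = 382.07 V.
Secondary of T₂: V = 382.07 × 1902/857 = 847.95 V.
I_load = 847.95/455 = 1.8636 A, so P_out = 847.95 × 1.8636 = 1580.3 W.
All ideal ⇒ P_in = P_out, so I_supply = 1580.3/120 = 13.2 A.

I_supply ≈ 13.2 A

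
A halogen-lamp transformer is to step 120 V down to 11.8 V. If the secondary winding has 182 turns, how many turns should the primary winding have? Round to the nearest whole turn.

N_p = 1851 turns

N_p/N_s = V_p/V_s, so N_p = 182 × 120/11.8 = 1850.8 ≈ 1851 turns.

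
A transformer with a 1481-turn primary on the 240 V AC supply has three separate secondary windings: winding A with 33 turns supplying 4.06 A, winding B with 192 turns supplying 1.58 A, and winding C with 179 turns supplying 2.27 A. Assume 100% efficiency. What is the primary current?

V_A = 240 × 33/1481 = 5.3477 V; V_B = 240 × 192/1481 = 31.114 V; V_C = 240 × 179/1481 = 29.007 V.
P_out = V_A I_A + V_B I_B + V_C I_C = 5.3477×4.06 + 31.114×1.58 + 29.007×2.27 = 21.712 + 49.160 + 65.847 = 136.72 W.
Ideal ⇒ P_in = P_out, so I_p = P_out/V_p = 136.72/240 = 0.570 A.

I_p ≈ 0.570 A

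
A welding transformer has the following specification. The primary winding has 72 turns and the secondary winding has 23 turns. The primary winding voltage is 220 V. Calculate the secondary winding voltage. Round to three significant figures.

V_s/V_p = N_s/N_p, so V_s = 220 × 23/72 = 70.3 V.

V_s ≈ 70.3 V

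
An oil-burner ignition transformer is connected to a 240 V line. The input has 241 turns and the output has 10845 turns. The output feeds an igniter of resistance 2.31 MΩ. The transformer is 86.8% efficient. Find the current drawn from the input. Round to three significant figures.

V_out = 240 × 10845/241 = 10800 V.
I_out = V_out/R = 10800/(2.31×10^6) = 0.0046753 A.
P_out = V_out I_out = 10800 × 0.0046753 = 50.494 W.
P_in = P_out/η = 50.494/0.868 = 58.172 W.
I_in = P_in/V_in = 58.172/240 = 0.242 A.

I_in ≈ 0.242 A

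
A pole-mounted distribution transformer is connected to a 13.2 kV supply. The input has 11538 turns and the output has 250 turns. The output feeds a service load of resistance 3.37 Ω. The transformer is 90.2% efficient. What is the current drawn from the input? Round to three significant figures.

V_out = 13200 × 250/11538 = 286.01 V.
I_out = V_out/R = 286.01/3.37 = 84.870 A.
P_out = V_out I_out = 286.01 × 84.870 = 24274 W.
P_in = P_out/η = 24274/0.902 = 26911 W.
I_in = P_in/V_in = 26911/13200 = 2.04 A.

I_in ≈ 2.04 A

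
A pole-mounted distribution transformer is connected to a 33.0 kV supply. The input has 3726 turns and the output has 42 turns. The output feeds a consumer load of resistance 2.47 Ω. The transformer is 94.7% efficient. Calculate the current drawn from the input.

I_in ≈ 1.79 A

V_out = 33000 × 42/3726 = 371.98 V.
I_out = V_out/R = 371.98/2.47 = 150.60 A.
P_out = V_out I_out = 371.98 × 150.60 = 56020 W.
P_in = P_out/η = 56020/0.947 = 59155 W.
I_in = P_in/V_in = 59155/33000 = 1.79 A.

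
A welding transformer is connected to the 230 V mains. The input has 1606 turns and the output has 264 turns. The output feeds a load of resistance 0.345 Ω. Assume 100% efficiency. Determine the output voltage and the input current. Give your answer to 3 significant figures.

V_out ≈ 37.8 V, I_in ≈ 18.0 A

V_out = V_in × N_out/N_in = 230 × 264/1606 = 37.808 V.
I_out = V_out/R = 37.808/0.345 = 109.59 A.
I_in = I_out × N_out/N_in = 109.59 × 264/1606 = 18.0 A.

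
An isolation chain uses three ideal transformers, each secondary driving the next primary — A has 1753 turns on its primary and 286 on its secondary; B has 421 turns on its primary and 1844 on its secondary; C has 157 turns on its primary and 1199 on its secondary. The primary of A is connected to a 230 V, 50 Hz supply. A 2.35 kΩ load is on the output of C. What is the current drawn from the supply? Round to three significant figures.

Secondary of A: V = 230.00 × 286/1753 = 37.524 V.
Secondary of B: V = 37.524 × 1844/421 = 164.36 V.
Secondary of C: V = 164.36 × 1199/157 = 1255.2 V.
I_load = 1255.2/2350 = 0.53412 A, so P_out = 1255.2 × 0.53412 = 670.43 W.
All ideal ⇒ P_in = P_out, so I_supply = 670.43/230 = 2.91 A.

I_supply ≈ 2.91 A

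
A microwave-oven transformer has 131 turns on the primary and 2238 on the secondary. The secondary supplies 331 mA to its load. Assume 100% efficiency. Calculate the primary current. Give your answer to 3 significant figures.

I_p ≈ 5.65 A

For an ideal transformer I_p/I_s = N_s/N_p, so I_p = 0.331 × 2238/131 = 5.65 A.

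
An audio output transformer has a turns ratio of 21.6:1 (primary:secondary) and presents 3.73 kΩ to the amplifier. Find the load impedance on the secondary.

Z_s ≈ 7.99 Ω

Z_s = Z_p/(N_p/N_s)² = 3730/21.6² = 7.99 Ω.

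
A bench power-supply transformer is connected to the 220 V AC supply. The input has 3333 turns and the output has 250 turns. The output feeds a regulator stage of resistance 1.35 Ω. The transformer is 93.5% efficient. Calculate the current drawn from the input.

V_out = 220 × 250/3333 = 16.502 V.
I_out = V_out/R = 16.502/1.35 = 12.223 A.
P_out = V_out I_out = 16.502 × 12.223 = 201.71 W.
P_in = P_out/η = 201.71/0.935 = 215.73 W.
I_in = P_in/V_in = 215.73/220 = 0.981 A.

I_in ≈ 0.981 A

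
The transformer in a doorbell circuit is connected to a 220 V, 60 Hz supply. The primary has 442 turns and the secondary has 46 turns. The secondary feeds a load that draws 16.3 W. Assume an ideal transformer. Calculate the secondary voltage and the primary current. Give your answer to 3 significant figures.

V_s = V_p × N_s/N_p = 220 × 46/442 = 22.896 V.
I_s = P/V_s = 16.3/22.896 = 0.71192 A.
I_p = I_s × N_s/N_p = 0.71192 × 46/442 = 0.0741 A.

V_s ≈ 22.9 V, I_p ≈ 0.0741 A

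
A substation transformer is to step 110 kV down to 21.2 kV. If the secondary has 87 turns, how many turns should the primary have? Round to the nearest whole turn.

N_p/N_s = V_p/V_s, so N_p = 87 × 110000/21200 = 451.4 ≈ 451 turns.

N_p = 451 turns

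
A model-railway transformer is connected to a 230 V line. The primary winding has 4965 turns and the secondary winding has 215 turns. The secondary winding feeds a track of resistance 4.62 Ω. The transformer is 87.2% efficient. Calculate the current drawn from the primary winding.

I_p ≈ 0.107 A

V_s = 230 × 215/4965 = 9.9597 V.
I_s = V_s/R = 9.9597/4.62 = 2.1558 A.
P_out = V_s I_s = 9.9597 × 2.1558 = 21.471 W.
P_in = P_out/η = 21.471/0.872 = 24.623 W.
I_p = P_in/V_p = 24.623/230 = 0.107 A.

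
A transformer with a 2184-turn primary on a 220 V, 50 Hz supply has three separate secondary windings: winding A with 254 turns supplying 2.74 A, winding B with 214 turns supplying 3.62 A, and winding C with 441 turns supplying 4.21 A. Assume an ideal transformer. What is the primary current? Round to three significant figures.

V_A = 220 × 254/2184 = 25.586 V; V_B = 220 × 214/2184 = 21.557 V; V_C = 220 × 441/2184 = 44.423 V.
P_out = V_A I_A + V_B I_B + V_C I_C = 25.586×2.74 + 21.557×3.62 + 44.423×4.21 = 70.106 + 78.036 + 187.02 = 335.16 W.
Ideal ⇒ P_in = P_out, so I_p = P_out/V_p = 335.16/220 = 1.52 A.

I_p ≈ 1.52 A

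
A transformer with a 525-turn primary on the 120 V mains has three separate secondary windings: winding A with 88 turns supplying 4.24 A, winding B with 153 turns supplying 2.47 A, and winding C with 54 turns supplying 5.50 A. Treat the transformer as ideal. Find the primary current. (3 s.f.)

V_A = 120 × 88/525 = 20.114 V; V_B = 120 × 153/525 = 34.971 V; V_C = 120 × 54/525 = 12.343 V.
P_out = V_A I_A + V_B I_B + V_C I_C = 20.114×4.24 + 34.971×2.47 + 12.343×5.50 = 85.285 + 86.379 + 67.886 = 239.55 W.
Ideal ⇒ P_in = P_out, so I_p = P_out/V_p = 239.55/120 = 2.00 A.

I_p ≈ 2.00 A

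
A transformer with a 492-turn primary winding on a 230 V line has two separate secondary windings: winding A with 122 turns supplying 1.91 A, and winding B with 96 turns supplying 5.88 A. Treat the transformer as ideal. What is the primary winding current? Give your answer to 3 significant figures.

V_A = 230 × 122/492 = 57.033 V; V_B = 230 × 96/492 = 44.878 V.
P_out = V_A I_A + V_B I_B = 57.033×1.91 + 44.878×5.88 = 108.93 + 263.88 = 372.82 W.
Ideal ⇒ P_in = P_out, so I_p = P_out/V_p = 372.82/230 = 1.62 A.

I_p ≈ 1.62 A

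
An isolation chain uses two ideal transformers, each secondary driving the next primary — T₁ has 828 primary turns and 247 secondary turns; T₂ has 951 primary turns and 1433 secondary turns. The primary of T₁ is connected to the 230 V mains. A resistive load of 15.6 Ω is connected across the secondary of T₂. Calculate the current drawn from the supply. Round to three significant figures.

Secondary of T₁: V = 230.00 × 247/828 = 68.611 V.
Secondary of T₂: V = 68.611 × 1433/951 = 103.39 V.
I_load = 103.39/15.6 = 6.6273 A, so P_out = 103.39 × 6.6273 = 685.17 W.
All ideal ⇒ P_in = P_out, so I_supply = 685.17/230 = 2.98 A.

I_supply ≈ 2.98 A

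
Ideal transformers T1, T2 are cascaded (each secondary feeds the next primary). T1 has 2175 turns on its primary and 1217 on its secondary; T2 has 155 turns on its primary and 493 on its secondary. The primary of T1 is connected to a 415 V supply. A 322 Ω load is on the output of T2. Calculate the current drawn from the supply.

I_supply ≈ 4.08 A

Secondary of T1: V = 415.00 × 1217/2175 = 232.21 V.
Secondary of T2: V = 232.21 × 493/155 = 738.58 V.
I_load = 738.58/322 = 2.2937 A, so P_out = 738.58 × 2.2937 = 1694.1 W.
All ideal ⇒ P_in = P_out, so I_supply = 1694.1/415 = 4.08 A.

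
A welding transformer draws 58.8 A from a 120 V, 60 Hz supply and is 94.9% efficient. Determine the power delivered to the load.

P_in = V_p I_p = 120 × 58.8 = 7056.0 W.
P_out = η P_in = 0.949 × 7056.0 = 6700 W.

P_out ≈ 6700 W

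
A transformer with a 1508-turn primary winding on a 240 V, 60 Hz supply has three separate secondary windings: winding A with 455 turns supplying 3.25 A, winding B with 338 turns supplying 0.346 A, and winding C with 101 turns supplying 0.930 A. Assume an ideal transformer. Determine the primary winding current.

V_A = 240 × 455/1508 = 72.414 V; V_B = 240 × 338/1508 = 53.793 V; V_C = 240 × 101/1508 = 16.074 V.
P_out = V_A I_A + V_B I_B + V_C I_C = 72.414×3.25 + 53.793×0.346 + 16.074×0.930 = 235.34 + 18.612 + 14.949 = 268.91 W.
Ideal ⇒ P_in = P_out, so I_p = P_out/V_p = 268.91/240 = 1.12 A.

I_p ≈ 1.12 A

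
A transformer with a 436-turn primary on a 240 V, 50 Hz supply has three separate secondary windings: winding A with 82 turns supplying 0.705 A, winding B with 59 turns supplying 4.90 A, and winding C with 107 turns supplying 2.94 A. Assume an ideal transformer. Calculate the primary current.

V_A = 240 × 82/436 = 45.138 V; V_B = 240 × 59/436 = 32.477 V; V_C = 240 × 107/436 = 58.899 V.
P_out = V_A I_A + V_B I_B + V_C I_C = 45.138×0.705 + 32.477×4.90 + 58.899×2.94 = 31.822 + 159.14 + 173.16 = 364.12 W.
Ideal ⇒ P_in = P_out, so I_p = P_out/V_p = 364.12/240 = 1.52 A.

I_p ≈ 1.52 A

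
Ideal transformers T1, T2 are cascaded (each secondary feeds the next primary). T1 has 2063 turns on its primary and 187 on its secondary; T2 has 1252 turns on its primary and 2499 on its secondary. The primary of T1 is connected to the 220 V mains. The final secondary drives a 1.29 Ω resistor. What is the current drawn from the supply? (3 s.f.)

I_supply ≈ 5.58 A

Secondary of T1: V = 220.00 × 187/2063 = 19.942 V.
Secondary of T2: V = 19.942 × 2499/1252 = 39.804 V.
I_load = 39.804/1.29 = 30.856 A, so P_out = 39.804 × 30.856 = 1228.2 W.
All ideal ⇒ P_in = P_out, so I_supply = 1228.2/220 = 5.58 A.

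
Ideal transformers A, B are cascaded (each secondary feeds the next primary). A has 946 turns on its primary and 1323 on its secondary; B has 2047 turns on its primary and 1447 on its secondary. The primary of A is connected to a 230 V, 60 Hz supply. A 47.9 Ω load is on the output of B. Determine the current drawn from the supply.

Secondary of A: V = 230.00 × 1323/946 = 321.66 V.
Secondary of B: V = 321.66 × 1447/2047 = 227.38 V.
I_load = 227.38/47.9 = 4.7469 A, so P_out = 227.38 × 4.7469 = 1079.3 W.
All ideal ⇒ P_in = P_out, so I_supply = 1079.3/230 = 4.69 A.

I_supply ≈ 4.69 A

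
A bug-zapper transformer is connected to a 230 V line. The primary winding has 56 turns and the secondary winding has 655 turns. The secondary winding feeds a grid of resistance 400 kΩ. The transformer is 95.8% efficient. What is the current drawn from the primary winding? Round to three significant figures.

I_p ≈ 0.0821 A

V_s = 230 × 655/56 = 2690.2 V.
I_s = V_s/R = 2690.2/400000 = 0.0067254 A.
P_out = V_s I_s = 2690.2 × 0.0067254 = 18.093 W.
P_in = P_out/η = 18.093/0.958 = 18.886 W.
I_p = P_in/V_p = 18.886/230 = 0.0821 A.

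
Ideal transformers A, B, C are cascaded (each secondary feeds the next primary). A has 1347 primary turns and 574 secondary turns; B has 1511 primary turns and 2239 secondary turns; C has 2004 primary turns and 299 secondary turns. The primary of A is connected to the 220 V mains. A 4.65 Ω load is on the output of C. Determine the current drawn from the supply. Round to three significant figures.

I_supply ≈ 0.420 A

After A: V = 220.00 × 574/1347 = 93.749 V.
After B: V = 93.749 × 2239/1511 = 138.92 V.
After C: V = 138.92 × 299/2004 = 20.727 V.
I_load = 20.727/4.65 = 4.4574 A, so P_out = 20.727 × 4.4574 = 92.386 W.
All ideal ⇒ P_in = P_out, so I_supply = 92.386/220 = 0.420 A.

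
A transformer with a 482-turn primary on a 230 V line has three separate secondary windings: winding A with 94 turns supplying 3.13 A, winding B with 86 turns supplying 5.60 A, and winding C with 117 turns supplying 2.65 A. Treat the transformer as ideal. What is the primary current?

V_A = 230 × 94/482 = 44.855 V; V_B = 230 × 86/482 = 41.037 V; V_C = 230 × 117/482 = 55.830 V.
P_out = V_A I_A + V_B I_B + V_C I_C = 44.855×3.13 + 41.037×5.60 + 55.830×2.65 = 140.40 + 229.81 + 147.95 = 518.15 W.
Ideal ⇒ P_in = P_out, so I_p = P_out/V_p = 518.15/230 = 2.25 A.

I_p ≈ 2.25 A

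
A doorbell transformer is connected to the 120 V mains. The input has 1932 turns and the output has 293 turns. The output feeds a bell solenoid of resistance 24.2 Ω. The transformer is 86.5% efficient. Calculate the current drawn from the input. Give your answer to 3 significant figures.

I_in ≈ 0.132 A

V_out = 120 × 293/1932 = 18.199 V.
I_out = V_out/R = 18.199/24.2 = 0.75201 A.
P_out = V_out I_out = 18.199 × 0.75201 = 13.686 W.
P_in = P_out/η = 13.686/0.865 = 15.822 W.
I_in = P_in/V_in = 15.822/120 = 0.132 A.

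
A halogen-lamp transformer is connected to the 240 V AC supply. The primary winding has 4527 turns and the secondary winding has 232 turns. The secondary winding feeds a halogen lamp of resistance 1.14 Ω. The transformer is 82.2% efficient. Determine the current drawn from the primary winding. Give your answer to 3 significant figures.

V_s = 240 × 232/4527 = 12.300 V.
I_s = V_s/R = 12.300/1.14 = 10.789 A.
P_out = V_s I_s = 12.300 × 10.789 = 132.70 W.
P_in = P_out/η = 132.70/0.822 = 161.44 W.
I_p = P_in/V_p = 161.44/240 = 0.673 A.

I_p ≈ 0.673 A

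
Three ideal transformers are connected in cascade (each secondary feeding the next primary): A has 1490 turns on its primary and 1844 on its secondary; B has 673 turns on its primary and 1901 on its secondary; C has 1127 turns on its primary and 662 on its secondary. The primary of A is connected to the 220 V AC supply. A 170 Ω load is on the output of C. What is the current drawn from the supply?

I_supply ≈ 5.46 A

Secondary of A: V = 220.00 × 1844/1490 = 272.27 V.
Secondary of B: V = 272.27 × 1901/673 = 769.07 V.
Secondary of C: V = 769.07 × 662/1127 = 451.75 V.
I_load = 451.75/170 = 2.6574 A, so P_out = 451.75 × 2.6574 = 1200.5 W.
All ideal ⇒ P_in = P_out, so I_supply = 1200.5/220 = 5.46 A.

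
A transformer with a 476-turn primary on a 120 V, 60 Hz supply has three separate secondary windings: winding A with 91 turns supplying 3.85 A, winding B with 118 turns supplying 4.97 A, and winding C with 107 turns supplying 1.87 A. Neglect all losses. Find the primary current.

I_p ≈ 2.39 A

V_A = 120 × 91/476 = 22.941 V; V_B = 120 × 118/476 = 29.748 V; V_C = 120 × 107/476 = 26.975 V.
P_out = V_A I_A + V_B I_B + V_C I_C = 22.941×3.85 + 29.748×4.97 + 26.975×1.87 = 88.324 + 147.85 + 50.443 = 286.61 W.
Ideal ⇒ P_in = P_out, so I_p = P_out/V_p = 286.61/120 = 2.39 A.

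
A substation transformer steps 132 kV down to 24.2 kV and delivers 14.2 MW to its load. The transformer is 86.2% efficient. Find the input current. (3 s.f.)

P_in = P_out/η = 1.42×10^7/0.862 = 1.6473×10^7 W.
I_in = P_in/V_in = 1.6473×10^7/132000 = 125 A.

I_in ≈ 125 A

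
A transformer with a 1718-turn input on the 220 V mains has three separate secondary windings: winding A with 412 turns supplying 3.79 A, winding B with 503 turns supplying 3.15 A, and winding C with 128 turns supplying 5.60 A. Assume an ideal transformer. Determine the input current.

I_in ≈ 2.25 A

V_A = 220 × 412/1718 = 52.759 V; V_B = 220 × 503/1718 = 64.412 V; V_C = 220 × 128/1718 = 16.391 V.
P_out = V_A I_A + V_B I_B + V_C I_C = 52.759×3.79 + 64.412×3.15 + 16.391×5.60 = 199.96 + 202.90 + 91.790 = 494.65 W.
Ideal ⇒ P_in = P_out, so I_in = P_out/V_in = 494.65/220 = 2.25 A.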